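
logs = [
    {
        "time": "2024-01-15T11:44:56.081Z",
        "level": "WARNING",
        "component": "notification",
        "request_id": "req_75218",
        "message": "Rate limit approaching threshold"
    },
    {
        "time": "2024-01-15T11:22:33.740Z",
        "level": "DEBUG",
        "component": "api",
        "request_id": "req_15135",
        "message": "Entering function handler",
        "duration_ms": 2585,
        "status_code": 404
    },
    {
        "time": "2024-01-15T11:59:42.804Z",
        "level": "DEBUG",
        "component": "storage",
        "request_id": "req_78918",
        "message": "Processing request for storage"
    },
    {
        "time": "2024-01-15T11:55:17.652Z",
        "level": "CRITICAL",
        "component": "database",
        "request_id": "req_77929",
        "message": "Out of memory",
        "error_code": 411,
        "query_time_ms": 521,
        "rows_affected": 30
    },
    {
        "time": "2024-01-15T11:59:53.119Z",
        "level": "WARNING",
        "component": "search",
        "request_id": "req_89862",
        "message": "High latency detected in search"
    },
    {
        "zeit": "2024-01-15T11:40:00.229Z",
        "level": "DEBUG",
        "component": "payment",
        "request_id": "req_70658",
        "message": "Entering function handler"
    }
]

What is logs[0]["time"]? "2024-01-15T11:44:56.081Z"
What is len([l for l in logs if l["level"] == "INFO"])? 0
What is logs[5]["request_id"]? "req_70658"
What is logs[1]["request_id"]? "req_15135"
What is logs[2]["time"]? "2024-01-15T11:59:42.804Z"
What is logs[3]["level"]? "CRITICAL"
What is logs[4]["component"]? "search"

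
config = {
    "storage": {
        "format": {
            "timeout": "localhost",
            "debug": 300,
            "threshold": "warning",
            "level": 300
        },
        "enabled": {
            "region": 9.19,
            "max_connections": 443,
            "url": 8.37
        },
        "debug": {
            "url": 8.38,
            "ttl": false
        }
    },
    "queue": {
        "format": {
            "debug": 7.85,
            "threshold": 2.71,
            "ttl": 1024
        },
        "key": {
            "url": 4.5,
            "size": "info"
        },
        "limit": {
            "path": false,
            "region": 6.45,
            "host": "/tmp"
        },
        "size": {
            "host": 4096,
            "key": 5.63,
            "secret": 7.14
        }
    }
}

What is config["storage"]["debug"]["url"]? 8.38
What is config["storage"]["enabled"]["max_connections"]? 443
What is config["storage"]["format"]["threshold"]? "warning"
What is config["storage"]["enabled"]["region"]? 9.19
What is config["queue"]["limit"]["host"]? "/tmp"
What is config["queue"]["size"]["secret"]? 7.14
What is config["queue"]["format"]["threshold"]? 2.71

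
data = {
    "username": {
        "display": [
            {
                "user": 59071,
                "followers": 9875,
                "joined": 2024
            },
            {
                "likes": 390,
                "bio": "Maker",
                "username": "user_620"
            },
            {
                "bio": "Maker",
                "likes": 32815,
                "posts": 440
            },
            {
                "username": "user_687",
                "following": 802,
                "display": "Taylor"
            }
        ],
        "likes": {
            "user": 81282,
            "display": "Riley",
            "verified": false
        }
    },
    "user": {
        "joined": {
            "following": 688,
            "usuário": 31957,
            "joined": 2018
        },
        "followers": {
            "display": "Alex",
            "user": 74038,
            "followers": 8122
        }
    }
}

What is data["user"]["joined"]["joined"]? 2018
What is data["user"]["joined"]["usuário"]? 31957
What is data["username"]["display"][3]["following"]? 802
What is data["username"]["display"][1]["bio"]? "Maker"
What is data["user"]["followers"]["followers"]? 8122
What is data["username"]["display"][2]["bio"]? "Maker"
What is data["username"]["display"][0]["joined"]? 2024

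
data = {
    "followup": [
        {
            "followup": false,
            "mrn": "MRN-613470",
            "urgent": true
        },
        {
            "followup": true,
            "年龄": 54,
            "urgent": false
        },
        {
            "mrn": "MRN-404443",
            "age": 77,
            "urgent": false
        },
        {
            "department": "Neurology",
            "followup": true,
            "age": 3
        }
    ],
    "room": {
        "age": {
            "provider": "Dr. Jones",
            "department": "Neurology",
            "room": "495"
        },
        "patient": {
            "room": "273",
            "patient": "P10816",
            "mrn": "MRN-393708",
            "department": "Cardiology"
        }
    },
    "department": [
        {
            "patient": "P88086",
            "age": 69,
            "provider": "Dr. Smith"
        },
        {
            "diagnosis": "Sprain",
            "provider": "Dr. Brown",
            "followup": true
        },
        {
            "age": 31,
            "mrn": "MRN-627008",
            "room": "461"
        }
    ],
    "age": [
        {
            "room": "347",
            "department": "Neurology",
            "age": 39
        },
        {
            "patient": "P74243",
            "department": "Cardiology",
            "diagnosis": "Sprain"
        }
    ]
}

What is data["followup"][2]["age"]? 77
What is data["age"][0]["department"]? "Neurology"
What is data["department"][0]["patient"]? "P88086"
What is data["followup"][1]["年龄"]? 54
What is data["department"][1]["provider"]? "Dr. Brown"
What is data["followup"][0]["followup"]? False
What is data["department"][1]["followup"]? True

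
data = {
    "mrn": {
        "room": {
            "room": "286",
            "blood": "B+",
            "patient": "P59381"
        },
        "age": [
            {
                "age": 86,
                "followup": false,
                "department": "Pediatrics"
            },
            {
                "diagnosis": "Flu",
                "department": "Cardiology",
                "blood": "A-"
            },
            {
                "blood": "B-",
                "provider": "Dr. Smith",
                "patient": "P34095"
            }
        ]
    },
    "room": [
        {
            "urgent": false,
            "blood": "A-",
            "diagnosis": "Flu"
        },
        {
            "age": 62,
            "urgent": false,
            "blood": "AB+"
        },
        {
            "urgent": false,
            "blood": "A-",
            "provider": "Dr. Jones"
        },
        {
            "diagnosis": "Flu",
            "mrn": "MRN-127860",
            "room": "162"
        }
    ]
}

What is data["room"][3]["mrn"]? "MRN-127860"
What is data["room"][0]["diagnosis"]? "Flu"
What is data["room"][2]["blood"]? "A-"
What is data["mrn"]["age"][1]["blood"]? "A-"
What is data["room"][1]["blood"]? "AB+"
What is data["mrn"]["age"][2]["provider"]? "Dr. Smith"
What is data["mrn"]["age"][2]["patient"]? "P34095"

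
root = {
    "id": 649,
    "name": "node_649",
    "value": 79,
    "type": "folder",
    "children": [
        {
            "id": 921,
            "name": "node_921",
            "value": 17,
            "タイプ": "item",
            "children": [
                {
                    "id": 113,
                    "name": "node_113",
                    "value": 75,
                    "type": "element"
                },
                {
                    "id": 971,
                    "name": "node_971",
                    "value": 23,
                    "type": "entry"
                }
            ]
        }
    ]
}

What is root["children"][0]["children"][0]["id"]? 113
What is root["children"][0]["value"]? 17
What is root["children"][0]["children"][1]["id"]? 971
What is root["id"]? 649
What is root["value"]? 79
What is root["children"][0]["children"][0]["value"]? 75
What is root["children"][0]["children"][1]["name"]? "node_971"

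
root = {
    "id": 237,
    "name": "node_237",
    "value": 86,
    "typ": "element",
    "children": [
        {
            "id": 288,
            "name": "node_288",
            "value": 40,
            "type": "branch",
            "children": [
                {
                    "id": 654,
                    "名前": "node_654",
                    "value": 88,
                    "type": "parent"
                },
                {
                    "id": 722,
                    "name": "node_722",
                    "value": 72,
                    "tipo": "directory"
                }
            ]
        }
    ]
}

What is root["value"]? 86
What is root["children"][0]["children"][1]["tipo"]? "directory"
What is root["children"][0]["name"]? "node_288"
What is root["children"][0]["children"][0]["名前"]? "node_654"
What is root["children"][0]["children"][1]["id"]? 722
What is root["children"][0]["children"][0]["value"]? 88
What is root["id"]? 237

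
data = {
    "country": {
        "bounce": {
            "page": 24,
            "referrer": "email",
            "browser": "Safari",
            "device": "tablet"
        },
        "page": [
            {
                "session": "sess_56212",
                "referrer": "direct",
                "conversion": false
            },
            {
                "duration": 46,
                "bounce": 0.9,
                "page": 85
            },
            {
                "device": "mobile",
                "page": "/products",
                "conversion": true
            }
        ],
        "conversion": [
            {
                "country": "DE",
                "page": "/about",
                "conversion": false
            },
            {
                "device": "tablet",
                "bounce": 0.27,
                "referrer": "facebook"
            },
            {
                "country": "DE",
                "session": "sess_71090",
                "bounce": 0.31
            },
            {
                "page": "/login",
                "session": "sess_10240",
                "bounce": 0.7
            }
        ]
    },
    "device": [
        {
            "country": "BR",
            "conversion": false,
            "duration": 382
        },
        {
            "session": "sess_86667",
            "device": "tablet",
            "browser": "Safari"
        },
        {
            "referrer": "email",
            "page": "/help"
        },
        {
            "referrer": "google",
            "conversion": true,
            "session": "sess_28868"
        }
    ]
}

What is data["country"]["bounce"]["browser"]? "Safari"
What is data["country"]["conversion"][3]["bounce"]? 0.7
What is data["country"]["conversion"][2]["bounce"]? 0.31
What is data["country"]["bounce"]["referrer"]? "email"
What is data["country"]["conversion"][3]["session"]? "sess_10240"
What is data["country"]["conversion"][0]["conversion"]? False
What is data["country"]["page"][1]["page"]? 85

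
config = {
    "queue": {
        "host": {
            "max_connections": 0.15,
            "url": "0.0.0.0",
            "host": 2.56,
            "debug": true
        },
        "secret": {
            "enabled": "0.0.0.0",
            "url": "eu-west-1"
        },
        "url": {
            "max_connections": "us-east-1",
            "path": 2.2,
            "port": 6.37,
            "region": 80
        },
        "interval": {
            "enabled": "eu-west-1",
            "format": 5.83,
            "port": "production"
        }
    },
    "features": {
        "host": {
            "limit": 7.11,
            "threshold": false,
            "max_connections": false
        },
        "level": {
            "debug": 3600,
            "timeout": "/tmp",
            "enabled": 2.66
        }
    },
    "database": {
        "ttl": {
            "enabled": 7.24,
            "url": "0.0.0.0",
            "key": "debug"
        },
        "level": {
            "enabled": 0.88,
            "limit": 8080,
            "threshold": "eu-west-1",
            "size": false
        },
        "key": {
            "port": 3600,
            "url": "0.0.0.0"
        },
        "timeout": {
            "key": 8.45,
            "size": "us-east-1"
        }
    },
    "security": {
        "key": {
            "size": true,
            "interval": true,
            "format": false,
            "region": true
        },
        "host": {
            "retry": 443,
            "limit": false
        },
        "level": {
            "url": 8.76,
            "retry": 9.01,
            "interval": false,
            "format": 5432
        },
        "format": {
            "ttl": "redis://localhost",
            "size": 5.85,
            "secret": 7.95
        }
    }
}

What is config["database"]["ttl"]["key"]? "debug"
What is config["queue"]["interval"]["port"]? "production"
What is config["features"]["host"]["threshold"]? False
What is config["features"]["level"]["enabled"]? 2.66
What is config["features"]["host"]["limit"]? 7.11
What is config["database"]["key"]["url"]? "0.0.0.0"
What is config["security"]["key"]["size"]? True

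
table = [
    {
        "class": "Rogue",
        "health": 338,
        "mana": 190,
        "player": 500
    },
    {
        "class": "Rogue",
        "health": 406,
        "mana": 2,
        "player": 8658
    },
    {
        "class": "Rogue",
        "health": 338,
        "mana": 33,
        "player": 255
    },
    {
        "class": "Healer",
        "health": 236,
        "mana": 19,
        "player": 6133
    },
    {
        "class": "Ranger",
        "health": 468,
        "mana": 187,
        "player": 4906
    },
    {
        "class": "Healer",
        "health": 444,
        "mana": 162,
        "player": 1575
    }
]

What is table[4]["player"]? 4906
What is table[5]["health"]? 444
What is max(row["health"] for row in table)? 468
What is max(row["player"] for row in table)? 8658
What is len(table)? 6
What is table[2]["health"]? 338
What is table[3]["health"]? 236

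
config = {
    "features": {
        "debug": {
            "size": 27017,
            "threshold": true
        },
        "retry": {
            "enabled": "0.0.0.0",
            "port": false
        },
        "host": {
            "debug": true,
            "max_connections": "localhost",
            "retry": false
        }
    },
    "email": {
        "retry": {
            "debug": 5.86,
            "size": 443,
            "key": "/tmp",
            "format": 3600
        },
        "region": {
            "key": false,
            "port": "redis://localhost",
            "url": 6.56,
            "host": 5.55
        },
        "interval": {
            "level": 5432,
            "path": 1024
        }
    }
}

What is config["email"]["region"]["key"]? False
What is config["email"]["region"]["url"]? 6.56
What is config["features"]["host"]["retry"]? False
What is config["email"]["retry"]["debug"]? 5.86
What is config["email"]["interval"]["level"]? 5432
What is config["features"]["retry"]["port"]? False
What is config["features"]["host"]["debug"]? True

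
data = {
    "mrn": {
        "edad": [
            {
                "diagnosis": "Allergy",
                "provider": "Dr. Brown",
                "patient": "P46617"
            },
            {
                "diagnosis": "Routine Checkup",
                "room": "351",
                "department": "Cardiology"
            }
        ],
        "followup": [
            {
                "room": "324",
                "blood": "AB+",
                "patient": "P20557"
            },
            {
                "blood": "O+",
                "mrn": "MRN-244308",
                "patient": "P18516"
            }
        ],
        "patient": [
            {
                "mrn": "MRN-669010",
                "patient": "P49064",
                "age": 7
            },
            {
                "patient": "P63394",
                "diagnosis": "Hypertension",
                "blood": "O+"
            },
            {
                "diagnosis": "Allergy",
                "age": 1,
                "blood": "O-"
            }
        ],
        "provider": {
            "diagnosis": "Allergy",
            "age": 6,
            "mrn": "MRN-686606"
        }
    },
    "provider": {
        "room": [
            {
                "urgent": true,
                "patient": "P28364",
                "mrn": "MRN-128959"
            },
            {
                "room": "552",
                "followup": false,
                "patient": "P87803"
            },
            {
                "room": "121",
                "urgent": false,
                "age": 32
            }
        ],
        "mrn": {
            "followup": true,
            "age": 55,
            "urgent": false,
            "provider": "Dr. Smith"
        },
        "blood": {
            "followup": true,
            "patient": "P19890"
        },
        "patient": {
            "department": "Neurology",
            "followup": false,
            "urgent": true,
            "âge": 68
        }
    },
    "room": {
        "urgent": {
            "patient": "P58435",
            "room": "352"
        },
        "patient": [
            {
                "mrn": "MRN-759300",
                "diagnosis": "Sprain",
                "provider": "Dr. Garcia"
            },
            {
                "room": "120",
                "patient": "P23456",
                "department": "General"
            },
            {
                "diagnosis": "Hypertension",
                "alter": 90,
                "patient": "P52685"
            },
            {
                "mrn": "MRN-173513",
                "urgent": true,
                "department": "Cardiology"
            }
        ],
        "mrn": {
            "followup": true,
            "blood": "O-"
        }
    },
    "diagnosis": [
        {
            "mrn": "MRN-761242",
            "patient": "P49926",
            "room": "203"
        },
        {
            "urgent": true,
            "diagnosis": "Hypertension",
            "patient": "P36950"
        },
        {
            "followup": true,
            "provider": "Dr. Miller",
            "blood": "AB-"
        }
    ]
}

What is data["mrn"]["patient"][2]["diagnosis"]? "Allergy"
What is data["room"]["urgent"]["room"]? "352"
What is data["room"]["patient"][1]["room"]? "120"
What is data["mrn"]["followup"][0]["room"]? "324"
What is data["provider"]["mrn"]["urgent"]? False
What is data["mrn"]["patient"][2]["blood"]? "O-"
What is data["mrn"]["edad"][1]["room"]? "351"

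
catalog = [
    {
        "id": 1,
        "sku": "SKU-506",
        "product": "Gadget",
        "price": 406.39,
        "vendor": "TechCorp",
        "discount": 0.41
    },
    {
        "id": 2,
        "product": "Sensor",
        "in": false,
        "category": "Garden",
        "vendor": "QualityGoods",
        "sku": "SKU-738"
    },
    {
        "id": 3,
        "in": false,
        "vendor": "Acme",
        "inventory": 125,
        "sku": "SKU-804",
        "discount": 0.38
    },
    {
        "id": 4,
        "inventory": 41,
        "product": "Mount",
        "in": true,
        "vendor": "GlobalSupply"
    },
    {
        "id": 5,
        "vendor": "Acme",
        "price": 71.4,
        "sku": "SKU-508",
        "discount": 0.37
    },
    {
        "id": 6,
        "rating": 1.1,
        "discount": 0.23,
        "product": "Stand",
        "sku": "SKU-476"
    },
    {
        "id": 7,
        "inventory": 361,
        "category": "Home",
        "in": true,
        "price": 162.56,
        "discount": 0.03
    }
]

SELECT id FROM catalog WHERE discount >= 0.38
[1, 3]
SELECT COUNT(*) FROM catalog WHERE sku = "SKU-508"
1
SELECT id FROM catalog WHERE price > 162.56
[1]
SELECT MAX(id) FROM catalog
7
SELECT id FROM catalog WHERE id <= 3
[1, 2, 3]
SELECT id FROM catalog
[1, 2, 3, 4, 5, 6, 7]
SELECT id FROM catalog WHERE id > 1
[2, 3, 4, 5, 6, 7]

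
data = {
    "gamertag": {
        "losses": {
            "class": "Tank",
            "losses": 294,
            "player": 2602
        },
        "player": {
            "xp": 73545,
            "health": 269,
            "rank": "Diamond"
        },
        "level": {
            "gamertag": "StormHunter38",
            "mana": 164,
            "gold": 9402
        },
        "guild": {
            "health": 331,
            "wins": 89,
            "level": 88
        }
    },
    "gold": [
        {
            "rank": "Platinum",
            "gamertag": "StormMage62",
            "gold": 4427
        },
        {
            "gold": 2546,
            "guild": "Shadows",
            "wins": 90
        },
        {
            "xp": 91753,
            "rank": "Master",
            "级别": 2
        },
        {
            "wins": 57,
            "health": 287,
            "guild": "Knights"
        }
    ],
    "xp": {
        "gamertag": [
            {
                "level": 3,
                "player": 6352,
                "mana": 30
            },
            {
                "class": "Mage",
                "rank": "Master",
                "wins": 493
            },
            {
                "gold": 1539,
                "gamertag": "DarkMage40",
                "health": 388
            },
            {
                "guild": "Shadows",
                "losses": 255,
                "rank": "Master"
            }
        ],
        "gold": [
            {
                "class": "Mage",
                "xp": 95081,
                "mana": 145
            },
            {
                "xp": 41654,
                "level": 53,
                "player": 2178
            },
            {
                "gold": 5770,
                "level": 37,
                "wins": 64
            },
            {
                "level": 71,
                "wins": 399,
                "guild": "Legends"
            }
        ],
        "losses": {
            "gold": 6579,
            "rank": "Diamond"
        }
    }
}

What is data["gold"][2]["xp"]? 91753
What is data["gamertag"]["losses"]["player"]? 2602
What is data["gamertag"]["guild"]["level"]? 88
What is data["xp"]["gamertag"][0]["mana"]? 30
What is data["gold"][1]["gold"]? 2546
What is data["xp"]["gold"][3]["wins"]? 399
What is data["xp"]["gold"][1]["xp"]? 41654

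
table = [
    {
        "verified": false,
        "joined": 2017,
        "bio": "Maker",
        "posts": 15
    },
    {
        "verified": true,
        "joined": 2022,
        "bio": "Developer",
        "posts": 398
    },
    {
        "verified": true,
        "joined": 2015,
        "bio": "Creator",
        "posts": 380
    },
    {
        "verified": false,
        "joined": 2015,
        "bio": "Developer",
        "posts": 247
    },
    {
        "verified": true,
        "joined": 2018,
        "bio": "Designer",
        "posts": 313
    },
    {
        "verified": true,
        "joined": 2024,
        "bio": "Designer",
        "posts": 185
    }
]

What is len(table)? 6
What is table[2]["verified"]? True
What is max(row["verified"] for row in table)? True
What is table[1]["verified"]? True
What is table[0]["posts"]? 15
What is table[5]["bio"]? "Designer"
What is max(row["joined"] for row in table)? 2024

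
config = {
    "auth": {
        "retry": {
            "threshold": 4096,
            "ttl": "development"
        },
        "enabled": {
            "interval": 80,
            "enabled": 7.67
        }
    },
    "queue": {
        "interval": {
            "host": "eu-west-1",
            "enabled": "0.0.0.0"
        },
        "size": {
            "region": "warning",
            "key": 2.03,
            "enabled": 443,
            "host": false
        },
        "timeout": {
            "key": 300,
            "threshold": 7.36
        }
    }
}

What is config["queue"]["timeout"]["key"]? 300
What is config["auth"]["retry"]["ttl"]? "development"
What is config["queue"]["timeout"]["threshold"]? 7.36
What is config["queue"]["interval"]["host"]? "eu-west-1"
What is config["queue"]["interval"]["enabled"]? "0.0.0.0"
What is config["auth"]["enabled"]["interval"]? 80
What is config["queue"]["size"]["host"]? False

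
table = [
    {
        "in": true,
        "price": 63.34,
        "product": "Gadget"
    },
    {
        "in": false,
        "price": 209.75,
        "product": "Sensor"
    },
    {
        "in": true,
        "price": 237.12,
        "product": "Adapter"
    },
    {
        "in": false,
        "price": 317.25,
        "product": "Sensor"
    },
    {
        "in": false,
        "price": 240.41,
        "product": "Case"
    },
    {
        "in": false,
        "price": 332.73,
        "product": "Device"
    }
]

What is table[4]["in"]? False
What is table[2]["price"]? 237.12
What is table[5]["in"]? False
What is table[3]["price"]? 317.25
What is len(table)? 6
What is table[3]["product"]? "Sensor"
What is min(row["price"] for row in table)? 63.34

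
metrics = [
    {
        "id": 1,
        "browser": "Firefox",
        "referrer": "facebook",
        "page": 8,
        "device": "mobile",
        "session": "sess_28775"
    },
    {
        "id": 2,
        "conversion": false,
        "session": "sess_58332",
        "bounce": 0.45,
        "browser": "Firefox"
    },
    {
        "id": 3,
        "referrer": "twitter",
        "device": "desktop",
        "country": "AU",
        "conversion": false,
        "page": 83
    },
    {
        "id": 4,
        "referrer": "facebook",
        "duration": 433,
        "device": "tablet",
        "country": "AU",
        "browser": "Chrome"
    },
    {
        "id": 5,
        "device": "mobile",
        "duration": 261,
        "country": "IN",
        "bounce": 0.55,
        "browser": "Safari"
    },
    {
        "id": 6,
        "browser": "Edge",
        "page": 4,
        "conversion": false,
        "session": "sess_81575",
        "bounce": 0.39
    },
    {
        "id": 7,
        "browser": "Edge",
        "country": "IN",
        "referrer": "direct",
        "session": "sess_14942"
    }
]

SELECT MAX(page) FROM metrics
83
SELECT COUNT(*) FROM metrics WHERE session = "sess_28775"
1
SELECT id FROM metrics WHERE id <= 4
[1, 2, 3, 4]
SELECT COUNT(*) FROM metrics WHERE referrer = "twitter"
1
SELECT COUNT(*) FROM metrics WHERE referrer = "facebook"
2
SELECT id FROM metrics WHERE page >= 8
[1, 3]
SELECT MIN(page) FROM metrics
4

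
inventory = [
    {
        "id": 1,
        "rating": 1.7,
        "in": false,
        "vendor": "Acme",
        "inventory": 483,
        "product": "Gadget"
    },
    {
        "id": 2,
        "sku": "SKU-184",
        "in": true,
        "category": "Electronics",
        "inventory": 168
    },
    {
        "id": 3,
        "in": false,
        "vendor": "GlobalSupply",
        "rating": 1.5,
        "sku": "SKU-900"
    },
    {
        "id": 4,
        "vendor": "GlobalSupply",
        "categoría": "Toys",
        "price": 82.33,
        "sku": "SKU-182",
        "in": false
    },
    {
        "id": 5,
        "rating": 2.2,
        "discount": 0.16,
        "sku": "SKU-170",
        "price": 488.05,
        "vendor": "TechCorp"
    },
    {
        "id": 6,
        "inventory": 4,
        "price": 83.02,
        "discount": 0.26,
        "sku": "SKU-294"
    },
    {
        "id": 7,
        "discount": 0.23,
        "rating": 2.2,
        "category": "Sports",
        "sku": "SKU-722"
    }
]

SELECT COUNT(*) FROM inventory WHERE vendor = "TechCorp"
1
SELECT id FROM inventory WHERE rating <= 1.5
[3]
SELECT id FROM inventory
[1, 2, 3, 4, 5, 6, 7]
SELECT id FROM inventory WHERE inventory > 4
[1, 2]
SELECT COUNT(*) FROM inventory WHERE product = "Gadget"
1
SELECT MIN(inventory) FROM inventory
4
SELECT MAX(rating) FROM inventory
2.2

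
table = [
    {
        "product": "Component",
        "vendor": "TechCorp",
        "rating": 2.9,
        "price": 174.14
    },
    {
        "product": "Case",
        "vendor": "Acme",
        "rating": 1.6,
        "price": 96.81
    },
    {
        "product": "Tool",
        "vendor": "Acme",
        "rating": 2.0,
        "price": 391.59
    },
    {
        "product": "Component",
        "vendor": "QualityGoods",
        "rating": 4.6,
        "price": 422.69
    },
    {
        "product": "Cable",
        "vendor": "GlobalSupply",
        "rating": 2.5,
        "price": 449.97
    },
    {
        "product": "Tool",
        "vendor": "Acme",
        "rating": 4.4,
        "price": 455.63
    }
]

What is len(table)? 6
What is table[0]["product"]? "Component"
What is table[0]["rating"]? 2.9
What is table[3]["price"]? 422.69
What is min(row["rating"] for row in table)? 1.6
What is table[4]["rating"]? 2.5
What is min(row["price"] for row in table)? 96.81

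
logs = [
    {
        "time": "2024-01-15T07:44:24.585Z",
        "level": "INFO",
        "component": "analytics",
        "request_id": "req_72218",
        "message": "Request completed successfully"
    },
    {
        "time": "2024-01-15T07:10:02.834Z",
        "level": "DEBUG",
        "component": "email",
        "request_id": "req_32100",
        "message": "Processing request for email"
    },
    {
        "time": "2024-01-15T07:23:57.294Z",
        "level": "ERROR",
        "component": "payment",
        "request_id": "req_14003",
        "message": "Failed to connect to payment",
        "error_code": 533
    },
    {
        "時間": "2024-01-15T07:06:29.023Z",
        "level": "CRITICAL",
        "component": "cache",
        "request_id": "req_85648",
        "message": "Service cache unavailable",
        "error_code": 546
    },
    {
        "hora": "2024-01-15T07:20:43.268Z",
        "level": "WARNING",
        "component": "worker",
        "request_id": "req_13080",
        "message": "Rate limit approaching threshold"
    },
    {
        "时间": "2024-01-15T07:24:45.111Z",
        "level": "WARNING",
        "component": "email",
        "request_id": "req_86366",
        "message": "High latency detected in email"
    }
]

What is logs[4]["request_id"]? "req_13080"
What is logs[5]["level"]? "WARNING"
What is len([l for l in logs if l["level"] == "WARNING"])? 2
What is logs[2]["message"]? "Failed to connect to payment"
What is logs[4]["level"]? "WARNING"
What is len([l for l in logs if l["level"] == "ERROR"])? 1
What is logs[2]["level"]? "ERROR"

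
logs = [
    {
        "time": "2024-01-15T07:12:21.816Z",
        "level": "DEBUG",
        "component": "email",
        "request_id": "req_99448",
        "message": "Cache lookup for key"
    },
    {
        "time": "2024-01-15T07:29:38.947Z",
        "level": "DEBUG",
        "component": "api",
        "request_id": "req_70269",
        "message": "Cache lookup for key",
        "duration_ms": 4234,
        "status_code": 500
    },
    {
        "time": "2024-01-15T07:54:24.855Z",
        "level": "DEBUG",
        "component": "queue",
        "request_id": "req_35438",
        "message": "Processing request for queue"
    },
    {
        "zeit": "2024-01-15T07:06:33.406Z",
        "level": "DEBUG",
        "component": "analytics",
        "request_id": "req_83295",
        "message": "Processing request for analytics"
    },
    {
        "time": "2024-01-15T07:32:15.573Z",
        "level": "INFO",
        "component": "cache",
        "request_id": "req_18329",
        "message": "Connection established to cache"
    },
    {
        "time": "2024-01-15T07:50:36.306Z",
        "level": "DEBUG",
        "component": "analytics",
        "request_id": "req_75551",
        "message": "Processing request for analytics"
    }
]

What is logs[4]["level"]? "INFO"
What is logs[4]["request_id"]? "req_18329"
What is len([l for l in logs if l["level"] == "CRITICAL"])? 0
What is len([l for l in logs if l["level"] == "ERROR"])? 0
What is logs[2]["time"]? "2024-01-15T07:54:24.855Z"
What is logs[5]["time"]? "2024-01-15T07:50:36.306Z"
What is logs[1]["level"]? "DEBUG"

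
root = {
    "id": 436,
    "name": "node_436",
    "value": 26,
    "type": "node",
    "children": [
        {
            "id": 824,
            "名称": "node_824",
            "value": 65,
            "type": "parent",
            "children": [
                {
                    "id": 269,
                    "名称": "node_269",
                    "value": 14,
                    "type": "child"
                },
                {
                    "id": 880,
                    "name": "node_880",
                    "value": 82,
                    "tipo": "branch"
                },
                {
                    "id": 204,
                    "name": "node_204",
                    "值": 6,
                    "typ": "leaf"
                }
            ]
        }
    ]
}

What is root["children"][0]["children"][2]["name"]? "node_204"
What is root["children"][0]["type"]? "parent"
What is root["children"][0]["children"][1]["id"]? 880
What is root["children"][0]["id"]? 824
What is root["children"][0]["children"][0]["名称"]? "node_269"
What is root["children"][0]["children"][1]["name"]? "node_880"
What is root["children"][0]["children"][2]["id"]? 204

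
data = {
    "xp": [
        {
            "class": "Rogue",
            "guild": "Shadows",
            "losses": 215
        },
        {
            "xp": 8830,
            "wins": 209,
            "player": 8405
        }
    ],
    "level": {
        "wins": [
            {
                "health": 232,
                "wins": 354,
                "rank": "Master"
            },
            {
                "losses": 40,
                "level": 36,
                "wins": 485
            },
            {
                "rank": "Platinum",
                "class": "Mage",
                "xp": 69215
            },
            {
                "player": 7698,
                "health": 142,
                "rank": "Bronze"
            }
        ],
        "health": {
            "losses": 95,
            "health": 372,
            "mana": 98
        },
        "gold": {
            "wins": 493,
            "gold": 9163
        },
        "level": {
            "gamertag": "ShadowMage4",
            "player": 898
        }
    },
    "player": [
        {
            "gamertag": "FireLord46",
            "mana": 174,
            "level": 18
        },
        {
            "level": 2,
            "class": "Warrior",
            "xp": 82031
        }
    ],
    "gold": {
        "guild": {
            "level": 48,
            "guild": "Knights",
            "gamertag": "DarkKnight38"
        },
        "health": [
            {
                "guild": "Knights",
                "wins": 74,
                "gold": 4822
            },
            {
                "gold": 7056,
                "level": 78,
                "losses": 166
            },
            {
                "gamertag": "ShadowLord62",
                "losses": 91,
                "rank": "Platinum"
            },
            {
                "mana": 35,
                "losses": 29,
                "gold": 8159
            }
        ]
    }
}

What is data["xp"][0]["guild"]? "Shadows"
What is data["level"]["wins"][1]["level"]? 36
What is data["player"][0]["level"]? 18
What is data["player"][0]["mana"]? 174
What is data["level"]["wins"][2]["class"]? "Mage"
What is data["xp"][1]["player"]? 8405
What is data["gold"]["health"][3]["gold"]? 8159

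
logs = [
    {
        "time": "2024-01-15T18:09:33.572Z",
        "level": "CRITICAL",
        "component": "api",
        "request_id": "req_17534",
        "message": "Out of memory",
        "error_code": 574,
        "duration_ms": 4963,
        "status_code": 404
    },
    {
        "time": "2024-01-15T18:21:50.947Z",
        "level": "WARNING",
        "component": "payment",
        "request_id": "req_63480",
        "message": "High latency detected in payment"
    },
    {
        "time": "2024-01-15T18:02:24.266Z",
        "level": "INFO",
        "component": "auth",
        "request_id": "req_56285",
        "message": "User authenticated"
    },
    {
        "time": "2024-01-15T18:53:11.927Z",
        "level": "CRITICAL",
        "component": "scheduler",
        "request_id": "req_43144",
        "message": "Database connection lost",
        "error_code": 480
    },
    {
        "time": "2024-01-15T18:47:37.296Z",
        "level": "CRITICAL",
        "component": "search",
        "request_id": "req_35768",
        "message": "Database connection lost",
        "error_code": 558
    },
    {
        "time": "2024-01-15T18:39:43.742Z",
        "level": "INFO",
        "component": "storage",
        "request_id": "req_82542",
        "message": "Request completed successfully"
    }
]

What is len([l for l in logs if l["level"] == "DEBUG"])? 0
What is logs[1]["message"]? "High latency detected in payment"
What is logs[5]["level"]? "INFO"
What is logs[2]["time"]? "2024-01-15T18:02:24.266Z"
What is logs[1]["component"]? "payment"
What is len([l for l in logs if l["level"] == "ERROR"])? 0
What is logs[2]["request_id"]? "req_56285"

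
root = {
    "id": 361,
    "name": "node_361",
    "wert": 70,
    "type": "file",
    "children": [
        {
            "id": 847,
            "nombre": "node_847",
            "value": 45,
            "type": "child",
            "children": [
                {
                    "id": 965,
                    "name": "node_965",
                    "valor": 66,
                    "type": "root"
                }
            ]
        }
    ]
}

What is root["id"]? 361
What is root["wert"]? 70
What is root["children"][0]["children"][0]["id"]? 965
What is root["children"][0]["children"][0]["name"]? "node_965"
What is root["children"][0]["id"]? 847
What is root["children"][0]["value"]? 45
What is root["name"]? "node_361"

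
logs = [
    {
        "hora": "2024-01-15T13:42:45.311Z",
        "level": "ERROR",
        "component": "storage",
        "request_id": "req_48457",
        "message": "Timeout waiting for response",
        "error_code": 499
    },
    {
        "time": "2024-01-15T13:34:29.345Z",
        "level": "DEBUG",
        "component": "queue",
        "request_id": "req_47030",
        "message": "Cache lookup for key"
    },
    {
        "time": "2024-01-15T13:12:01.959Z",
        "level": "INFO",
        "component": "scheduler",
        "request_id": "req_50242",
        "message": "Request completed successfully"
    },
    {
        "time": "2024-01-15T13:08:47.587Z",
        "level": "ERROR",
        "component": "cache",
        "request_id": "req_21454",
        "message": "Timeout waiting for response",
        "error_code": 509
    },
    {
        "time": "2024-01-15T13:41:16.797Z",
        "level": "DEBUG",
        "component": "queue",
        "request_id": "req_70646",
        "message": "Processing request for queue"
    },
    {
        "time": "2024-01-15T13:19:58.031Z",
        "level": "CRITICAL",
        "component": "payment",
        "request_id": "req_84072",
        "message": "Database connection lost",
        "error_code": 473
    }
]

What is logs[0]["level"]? "ERROR"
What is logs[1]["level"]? "DEBUG"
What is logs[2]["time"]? "2024-01-15T13:12:01.959Z"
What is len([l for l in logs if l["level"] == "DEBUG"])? 2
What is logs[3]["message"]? "Timeout waiting for response"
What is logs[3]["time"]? "2024-01-15T13:08:47.587Z"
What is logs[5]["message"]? "Database connection lost"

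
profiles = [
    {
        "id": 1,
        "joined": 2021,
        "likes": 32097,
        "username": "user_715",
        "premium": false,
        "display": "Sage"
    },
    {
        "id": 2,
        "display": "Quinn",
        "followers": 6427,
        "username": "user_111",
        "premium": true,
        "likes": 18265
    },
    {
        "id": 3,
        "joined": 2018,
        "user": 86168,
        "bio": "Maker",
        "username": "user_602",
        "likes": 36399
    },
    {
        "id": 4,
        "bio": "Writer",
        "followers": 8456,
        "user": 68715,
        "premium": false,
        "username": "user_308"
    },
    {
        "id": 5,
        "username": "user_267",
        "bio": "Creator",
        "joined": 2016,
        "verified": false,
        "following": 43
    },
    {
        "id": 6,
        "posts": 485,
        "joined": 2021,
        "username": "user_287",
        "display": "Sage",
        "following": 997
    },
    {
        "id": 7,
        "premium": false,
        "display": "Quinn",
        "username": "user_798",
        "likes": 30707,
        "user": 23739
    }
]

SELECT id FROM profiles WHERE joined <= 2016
[5]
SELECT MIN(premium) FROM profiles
False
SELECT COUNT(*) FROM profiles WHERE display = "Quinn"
2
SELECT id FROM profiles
[1, 2, 3, 4, 5, 6, 7]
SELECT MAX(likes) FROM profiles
36399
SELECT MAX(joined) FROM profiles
2021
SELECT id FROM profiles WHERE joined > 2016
[1, 3, 6]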